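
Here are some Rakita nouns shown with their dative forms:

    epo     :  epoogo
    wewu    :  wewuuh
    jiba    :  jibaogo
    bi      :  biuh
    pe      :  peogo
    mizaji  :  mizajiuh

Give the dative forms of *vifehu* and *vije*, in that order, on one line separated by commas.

vifehuuh, vijeogo

The pattern is height harmony: -uh when the last vowel of the stem is a high vowel (*wewu*, *bi*, *mizaji*); -ogo when the last vowel of the stem is a non-high vowel (*epo*, *jiba*, *pe*).
Since the last vowel of *vifehu* is /u/ (a high vowel), it takes -uh, giving *vifehuuh*.
Since the last vowel of *vije* is /e/ (a non-high vowel), it takes -ogo, giving *vijeogo*.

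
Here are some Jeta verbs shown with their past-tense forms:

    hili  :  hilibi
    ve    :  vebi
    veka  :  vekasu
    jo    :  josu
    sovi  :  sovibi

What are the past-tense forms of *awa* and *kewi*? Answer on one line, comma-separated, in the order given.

Looking at the last vowel of each stem: -bi when the last vowel of the stem is a front vowel (*hili*, *ve*, *sovi*); -su when the last vowel of the stem is a back vowel (*veka*, *jo*).
*awa* — last vowel /a/ (a back vowel) → -su → *awasu*.
*kewi* — last vowel /i/ (a front vowel) → -bi → *kewibi*.

awasu, kewibi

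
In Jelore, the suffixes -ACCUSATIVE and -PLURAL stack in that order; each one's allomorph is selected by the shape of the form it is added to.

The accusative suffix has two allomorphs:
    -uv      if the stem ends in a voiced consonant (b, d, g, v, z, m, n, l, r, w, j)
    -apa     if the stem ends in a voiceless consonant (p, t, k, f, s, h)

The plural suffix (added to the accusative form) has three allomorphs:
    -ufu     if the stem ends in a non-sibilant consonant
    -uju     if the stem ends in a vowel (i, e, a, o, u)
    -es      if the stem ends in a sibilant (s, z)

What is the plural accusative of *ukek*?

ukekapauju

The final consonant of *ukek* is /k/, which is voiceless, so the accusative suffix is -apa, giving *ukekapa*.
The final sound of the accusative form *ukekapa* is /a/, which is a vowel, so the plural suffix is -uju, giving *ukekapauju*.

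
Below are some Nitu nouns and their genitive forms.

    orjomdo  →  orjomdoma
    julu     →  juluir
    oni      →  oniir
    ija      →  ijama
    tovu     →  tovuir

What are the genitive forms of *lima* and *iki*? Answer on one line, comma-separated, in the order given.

The suffix is conditioned by the last vowel: -ir when the last vowel of the stem is a high vowel (*julu*, *oni*, *tovu*); -ma when the last vowel of the stem is a non-high vowel (*orjomdo*, *ija*).
Since the last vowel of *lima* is /a/ (a non-high vowel), it takes -ma, giving *limama*.
*iki*: last vowel = /i/, a high vowel → -ir → *ikiir*.

limama, ikiir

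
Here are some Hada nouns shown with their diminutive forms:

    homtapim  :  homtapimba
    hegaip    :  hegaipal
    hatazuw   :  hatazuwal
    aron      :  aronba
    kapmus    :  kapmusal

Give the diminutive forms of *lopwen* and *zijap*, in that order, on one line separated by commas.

lopwenba, zijapal

Looking at the final consonant of each stem: -ba when the stem ends in a nasal (*homtapim*, *aron*); -al when the stem ends in a non-nasal consonant (*hegaip*, *hatazuw*, *kapmus*).
*lopwen* — final consonant /n/ (a nasal) → -ba → *lopwenba*.
*zijap* — final consonant /p/ (non-nasal) → -al → *zijapal*.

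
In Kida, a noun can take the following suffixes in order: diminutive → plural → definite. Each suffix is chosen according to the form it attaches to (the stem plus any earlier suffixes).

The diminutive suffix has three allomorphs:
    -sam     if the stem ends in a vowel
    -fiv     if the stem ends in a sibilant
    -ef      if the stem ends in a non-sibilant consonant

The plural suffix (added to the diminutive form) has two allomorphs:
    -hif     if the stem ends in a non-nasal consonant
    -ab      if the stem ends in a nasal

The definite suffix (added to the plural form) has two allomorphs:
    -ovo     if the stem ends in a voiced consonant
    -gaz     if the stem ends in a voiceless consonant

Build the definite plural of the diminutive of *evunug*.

evunugefhifgaz

*evunug* — final sound /g/ (a non-sibilant consonant) → -ef → *evunugef*.
The final consonant of the diminutive form *evunugef* is /f/, which is non-nasal, so the plural suffix is -hif, giving *evunugefhif*.
The plural form *evunugefhif*: final consonant = /f/, voiceless → -gaz → *evunugefhifgaz*.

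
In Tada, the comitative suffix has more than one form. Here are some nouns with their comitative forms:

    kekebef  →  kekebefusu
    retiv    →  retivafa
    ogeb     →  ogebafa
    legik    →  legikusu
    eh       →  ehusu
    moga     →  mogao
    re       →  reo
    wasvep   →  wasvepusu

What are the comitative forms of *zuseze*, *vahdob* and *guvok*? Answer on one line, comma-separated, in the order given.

The alternation tracks the final sound of the stem — -usu when the stem ends in a voiceless consonant (*kekebef*, *legik*, *eh*, *wasvep*); -afa when the stem ends in a voiced consonant (*retiv*, *ogeb*); -o when the stem ends in a vowel (*moga*, *re*).
The final sound of *zuseze* is /e/, which is a vowel, so the suffix is -o, giving *zusezeo*.
Since the final sound of *vahdob* is /b/ (a voiced consonant), it takes -afa, giving *vahdobafa*.
The final sound of *guvok* is /k/, which is a voiceless consonant, so the suffix is -usu, giving *guvokusu*.

zusezeo, vahdobafa, guvokusu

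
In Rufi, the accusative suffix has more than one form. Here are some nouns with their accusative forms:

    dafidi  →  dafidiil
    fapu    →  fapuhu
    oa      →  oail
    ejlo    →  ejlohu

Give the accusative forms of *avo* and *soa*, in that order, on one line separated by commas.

avohu, soail

The pattern is rounding harmony: -hu when the last vowel of the stem is a rounded vowel (*fapu*, *ejlo*); -il when the last vowel of the stem is an unrounded vowel (*dafidi*, *oa*).
*avo*: last vowel = /o/, a rounded vowel → -hu → *avohu*.
*soa* — last vowel /a/ (an unrounded vowel) → -il → *soail*.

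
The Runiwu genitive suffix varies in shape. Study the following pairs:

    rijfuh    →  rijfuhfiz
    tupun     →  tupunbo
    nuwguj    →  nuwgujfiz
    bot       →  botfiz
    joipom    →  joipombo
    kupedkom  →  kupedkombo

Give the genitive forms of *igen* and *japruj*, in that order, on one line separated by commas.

The alternation tracks the final consonant of the stem — -bo when the stem ends in a nasal (*tupun*, *joipom*, *kupedkom*); -fiz when the stem ends in a non-nasal consonant (*rijfuh*, *nuwguj*, *bot*).
*igen* — final consonant /n/ (a nasal) → -bo → *igenbo*.
The final consonant of *japruj* is /j/, which is non-nasal, so the suffix is -fiz, giving *japrujfiz*.

igenbo, japrujfiz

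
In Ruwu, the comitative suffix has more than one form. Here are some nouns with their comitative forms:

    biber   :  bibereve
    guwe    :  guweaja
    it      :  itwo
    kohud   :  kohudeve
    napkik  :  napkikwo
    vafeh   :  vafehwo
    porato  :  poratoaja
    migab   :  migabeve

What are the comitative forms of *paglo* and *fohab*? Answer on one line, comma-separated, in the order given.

Looking at the final sound of each stem: -wo when the stem ends in a voiceless consonant (*it*, *napkik*, *vafeh*); -eve when the stem ends in a voiced consonant (*biber*, *kohud*, *migab*); -aja when the stem ends in a vowel (*guwe*, *porato*).
Since the final sound of *paglo* is /o/ (a vowel), it takes -aja, giving *pagloaja*.
Since the final sound of *fohab* is /b/ (a voiced consonant), it takes -eve, giving *fohabeve*.

pagloaja, fohabeve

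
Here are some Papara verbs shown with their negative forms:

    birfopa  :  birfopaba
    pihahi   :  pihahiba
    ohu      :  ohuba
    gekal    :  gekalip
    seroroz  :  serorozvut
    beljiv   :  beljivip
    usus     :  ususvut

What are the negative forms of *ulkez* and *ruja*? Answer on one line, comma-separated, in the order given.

ulkezvut, rujaba

Looking at the final sound of each stem: -vut when the stem ends in a sibilant (*seroroz*, *usus*); -ip when the stem ends in a non-sibilant consonant (*gekal*, *beljiv*); -ba when the stem ends in a vowel (*birfopa*, *pihahi*, *ohu*).
*ulkez* — final sound /z/ (a sibilant) → -vut → *ulkezvut*.
*ruja*: final sound = /a/, a vowel → -ba → *rujaba*.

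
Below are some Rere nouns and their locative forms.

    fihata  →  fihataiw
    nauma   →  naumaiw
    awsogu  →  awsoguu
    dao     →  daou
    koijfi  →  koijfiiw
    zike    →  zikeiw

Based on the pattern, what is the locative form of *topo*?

topou

The suffix is conditioned by the last vowel: -u when the last vowel of the stem is a rounded vowel (*awsogu*, *dao*); -iw when the last vowel of the stem is an unrounded vowel (*fihata*, *nauma*, *koijfi*, *zike*).
*topo* — last vowel /o/ (a rounded vowel) → -u → *topou*.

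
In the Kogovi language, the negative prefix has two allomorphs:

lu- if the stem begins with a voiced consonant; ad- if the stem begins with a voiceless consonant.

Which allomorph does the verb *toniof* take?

Since the first consonant of *toniof* is /t/ (voiceless), it takes ad-.

ad-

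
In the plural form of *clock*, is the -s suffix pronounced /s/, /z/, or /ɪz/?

/s/

The stem *clock* ends in a voiceless non-sibilant consonant.
The plural suffix surfaces as /ɪz/ after sibilants, /s/ after other voiceless consonants, and /z/ after other voiced sounds.
So the plural -s on *clock* is pronounced /s/.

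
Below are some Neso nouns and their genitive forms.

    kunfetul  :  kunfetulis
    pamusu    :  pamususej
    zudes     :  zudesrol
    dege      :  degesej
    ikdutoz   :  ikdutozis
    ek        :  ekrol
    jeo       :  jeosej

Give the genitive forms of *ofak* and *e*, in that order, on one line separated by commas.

ofakrol, esej

The pattern is voicing of the final sound: -rol when the stem ends in a voiceless consonant (*zudes*, *ek*); -is when the stem ends in a voiced consonant (*kunfetul*, *ikdutoz*); -sej when the stem ends in a vowel (*pamusu*, *dege*, *jeo*).
*ofak* — final sound /k/ (a voiceless consonant) → -rol → *ofakrol*.
*e*: final sound = /e/, a vowel → -sej → *esej*.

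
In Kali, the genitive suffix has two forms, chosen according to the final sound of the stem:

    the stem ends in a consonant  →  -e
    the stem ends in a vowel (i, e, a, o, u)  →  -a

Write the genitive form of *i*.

Since the final sound of *i* is /i/ (a vowel), it takes -a, giving *ia*.

ia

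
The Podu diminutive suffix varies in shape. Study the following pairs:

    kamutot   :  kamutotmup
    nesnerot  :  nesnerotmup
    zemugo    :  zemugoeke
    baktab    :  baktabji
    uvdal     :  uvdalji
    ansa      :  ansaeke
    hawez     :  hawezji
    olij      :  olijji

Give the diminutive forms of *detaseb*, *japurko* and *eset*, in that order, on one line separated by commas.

detasebji, japurkoeke, esetmup

Looking at the final sound of each stem: -mup when the stem ends in a voiceless consonant (*kamutot*, *nesnerot*); -ji when the stem ends in a voiced consonant (*baktab*, *uvdal*, *hawez*, *olij*); -eke when the stem ends in a vowel (*zemugo*, *ansa*).
*detaseb* — final sound /b/ (a voiced consonant) → -ji → *detasebji*.
*japurko* — final sound /o/ (a vowel) → -eke → *japurkoeke*.
*eset*: final sound = /t/, a voiceless consonant → -mup → *esetmup*.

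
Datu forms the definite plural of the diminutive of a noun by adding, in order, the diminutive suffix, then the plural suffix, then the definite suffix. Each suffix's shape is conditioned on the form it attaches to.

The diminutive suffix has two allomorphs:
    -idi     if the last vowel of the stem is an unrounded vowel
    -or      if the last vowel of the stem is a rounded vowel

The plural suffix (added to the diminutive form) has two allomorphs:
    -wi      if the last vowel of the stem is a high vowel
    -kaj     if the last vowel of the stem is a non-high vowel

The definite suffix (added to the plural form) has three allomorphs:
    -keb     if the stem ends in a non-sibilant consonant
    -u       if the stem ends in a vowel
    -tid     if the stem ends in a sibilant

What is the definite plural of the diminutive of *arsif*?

*arsif*: last vowel = /i/, an unrounded vowel → -idi → *arsifidi*.
The last vowel of the diminutive form *arsifidi* is /i/, which is a high vowel, so the plural suffix is -wi, giving *arsifidiwi*.
The plural form *arsifidiwi* — final sound /i/ (a vowel) → -u → *arsifidiwiu*.

arsifidiwiu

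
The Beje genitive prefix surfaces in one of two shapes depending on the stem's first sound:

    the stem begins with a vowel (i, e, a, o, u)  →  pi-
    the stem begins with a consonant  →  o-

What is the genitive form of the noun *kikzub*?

okikzub

The first sound of *kikzub* is /k/, which is a consonant, so the prefix is o-, giving *okikzub*.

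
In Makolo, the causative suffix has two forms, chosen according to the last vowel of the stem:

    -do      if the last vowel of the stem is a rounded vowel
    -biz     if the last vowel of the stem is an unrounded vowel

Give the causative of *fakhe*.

*fakhe* — last vowel /e/ (an unrounded vowel) → -biz → *fakhebiz*.

fakhebiz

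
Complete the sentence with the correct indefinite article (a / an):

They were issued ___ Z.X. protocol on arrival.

a

The indefinite article is chosen by the initial *sound* of the following word, not its spelling.
The initialism *Z.X.* is read letter by letter; the first letter, Z, is pronounced /ziː/, which begins with a consonant sound.
So the article is *a*: They were issued a Z.X. protocol on arrival.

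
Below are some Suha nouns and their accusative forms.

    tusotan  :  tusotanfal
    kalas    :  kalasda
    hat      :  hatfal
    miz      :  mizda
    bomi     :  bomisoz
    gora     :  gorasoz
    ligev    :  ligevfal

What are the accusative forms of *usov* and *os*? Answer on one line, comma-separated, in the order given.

The pattern is sibilance of the final sound: -da when the stem ends in a sibilant (*kalas*, *miz*); -fal when the stem ends in a non-sibilant consonant (*tusotan*, *hat*, *ligev*); -soz when the stem ends in a vowel (*bomi*, *gora*).
*usov*: final sound = /v/, a non-sibilant consonant → -fal → *usovfal*.
The final sound of *os* is /s/, which is a sibilant, so the suffix is -da, giving *osda*.

usovfal, osda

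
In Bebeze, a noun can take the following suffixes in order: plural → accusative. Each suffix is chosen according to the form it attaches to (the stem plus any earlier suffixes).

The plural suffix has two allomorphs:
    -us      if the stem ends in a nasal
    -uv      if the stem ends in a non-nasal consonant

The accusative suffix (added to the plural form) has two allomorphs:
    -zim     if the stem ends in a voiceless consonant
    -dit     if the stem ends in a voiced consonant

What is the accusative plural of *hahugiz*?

*hahugiz* — final consonant /z/ (non-nasal) → -uv → *hahugizuv*.
The plural form *hahugizuv*: final consonant = /v/, voiced → -dit → *hahugizuvdit*.

hahugizuvdit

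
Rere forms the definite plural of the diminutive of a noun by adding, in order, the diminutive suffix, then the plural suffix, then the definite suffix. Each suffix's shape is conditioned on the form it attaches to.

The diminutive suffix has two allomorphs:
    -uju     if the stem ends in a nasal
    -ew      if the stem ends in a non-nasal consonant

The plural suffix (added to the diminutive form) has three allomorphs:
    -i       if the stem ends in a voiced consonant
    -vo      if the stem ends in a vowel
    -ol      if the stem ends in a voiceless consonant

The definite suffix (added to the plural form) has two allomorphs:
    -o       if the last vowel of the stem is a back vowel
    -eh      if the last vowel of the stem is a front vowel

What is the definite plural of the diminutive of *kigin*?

*kigin* — final consonant /n/ (a nasal) → -uju → *kiginuju*.
The diminutive form *kiginuju* — final sound /u/ (a vowel) → -vo → *kiginujuvo*.
The last vowel of the plural form *kiginujuvo* is /o/, which is a back vowel, so the definite suffix is -o, giving *kiginujuvoo*.

kiginujuvoo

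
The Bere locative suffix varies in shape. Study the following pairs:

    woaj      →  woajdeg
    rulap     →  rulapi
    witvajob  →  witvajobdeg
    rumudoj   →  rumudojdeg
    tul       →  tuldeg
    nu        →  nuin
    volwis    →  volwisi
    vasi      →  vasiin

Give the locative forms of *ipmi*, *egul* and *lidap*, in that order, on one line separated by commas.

ipmiin, eguldeg, lidapi

The suffix is conditioned by the final sound: -i when the stem ends in a voiceless consonant (*rulap*, *volwis*); -deg when the stem ends in a voiced consonant (*woaj*, *witvajob*, *rumudoj*, *tul*); -in when the stem ends in a vowel (*nu*, *vasi*).
Since the final sound of *ipmi* is /i/ (a vowel), it takes -in, giving *ipmiin*.
Since the final sound of *egul* is /l/ (a voiced consonant), it takes -deg, giving *eguldeg*.
The final sound of *lidap* is /p/, which is a voiceless consonant, so the suffix is -i, giving *lidapi*.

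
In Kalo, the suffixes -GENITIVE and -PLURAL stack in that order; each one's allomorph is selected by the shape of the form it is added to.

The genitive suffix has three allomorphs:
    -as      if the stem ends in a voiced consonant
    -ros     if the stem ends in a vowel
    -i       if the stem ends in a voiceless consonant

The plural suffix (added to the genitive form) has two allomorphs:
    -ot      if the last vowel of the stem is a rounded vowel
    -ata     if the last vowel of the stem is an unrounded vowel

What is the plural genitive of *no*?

norosot

*no*: final sound = /o/, a vowel → -ros → *noros*.
Since the last vowel of the genitive form *noros* is /o/ (a rounded vowel), it takes -ot, giving *norosot*.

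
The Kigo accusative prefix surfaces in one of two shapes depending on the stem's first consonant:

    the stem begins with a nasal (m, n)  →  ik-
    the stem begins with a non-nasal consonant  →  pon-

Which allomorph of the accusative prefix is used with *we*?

pon-

*we*: first consonant = /w/, non-nasal → pon-.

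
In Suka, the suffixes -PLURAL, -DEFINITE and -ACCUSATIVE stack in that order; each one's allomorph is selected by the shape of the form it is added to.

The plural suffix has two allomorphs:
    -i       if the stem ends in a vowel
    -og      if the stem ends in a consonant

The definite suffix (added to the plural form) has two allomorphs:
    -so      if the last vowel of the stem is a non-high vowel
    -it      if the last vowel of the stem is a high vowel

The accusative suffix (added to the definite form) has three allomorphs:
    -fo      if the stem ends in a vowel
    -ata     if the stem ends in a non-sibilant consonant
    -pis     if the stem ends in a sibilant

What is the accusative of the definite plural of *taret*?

*taret*: final sound = /t/, a consonant → -og → *taretog*.
Since the last vowel of the plural form *taretog* is /o/ (a non-high vowel), it takes -so, giving *taretogso*.
The definite form *taretogso* — final sound /o/ (a vowel) → -fo → *taretogsofo*.

taretogsofo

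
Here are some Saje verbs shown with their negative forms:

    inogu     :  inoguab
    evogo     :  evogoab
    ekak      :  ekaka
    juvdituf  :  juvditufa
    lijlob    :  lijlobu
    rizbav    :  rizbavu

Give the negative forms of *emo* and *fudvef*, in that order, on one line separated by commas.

Looking at the final sound of each stem: -a when the stem ends in a voiceless consonant (*ekak*, *juvdituf*); -u when the stem ends in a voiced consonant (*lijlob*, *rizbav*); -ab when the stem ends in a vowel (*inogu*, *evogo*).
*emo* — final sound /o/ (a vowel) → -ab → *emoab*.
*fudvef*: final sound = /f/, a voiceless consonant → -a → *fudvefa*.

emoab, fudvefa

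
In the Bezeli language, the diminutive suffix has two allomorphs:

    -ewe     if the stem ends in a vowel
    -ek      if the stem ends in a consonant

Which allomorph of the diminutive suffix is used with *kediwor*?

Since the final sound of *kediwor* is /r/ (a consonant), it takes -ek.

-ek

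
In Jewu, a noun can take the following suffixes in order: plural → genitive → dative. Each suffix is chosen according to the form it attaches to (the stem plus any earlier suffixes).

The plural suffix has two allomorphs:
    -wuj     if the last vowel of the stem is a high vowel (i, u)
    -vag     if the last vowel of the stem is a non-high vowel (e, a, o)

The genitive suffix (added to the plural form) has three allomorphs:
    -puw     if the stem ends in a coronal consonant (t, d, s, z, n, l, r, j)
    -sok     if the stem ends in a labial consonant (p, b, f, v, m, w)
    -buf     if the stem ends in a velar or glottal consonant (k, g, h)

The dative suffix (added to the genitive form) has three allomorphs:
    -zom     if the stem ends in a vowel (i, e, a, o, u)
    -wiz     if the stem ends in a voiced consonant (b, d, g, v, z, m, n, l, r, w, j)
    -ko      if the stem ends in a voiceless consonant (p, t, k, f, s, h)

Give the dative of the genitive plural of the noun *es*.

*es*: last vowel = /e/, a non-high vowel → -vag → *esvag*.
The final consonant of the plural form *esvag* is /g/, which is velar/glottal, so the genitive suffix is -buf, giving *esvagbuf*.
Since the final sound of the genitive form *esvagbuf* is /f/ (a voiceless consonant), it takes -ko, giving *esvagbufko*.

esvagbufko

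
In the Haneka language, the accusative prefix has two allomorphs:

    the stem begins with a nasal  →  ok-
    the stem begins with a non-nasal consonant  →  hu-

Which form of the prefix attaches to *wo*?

The first consonant of *wo* is /w/, which is non-nasal, so the prefix is hu-.

hu-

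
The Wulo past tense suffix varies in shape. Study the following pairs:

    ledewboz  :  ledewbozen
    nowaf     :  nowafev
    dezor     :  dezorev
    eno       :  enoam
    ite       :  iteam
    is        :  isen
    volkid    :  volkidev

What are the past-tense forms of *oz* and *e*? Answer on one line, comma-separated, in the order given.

Looking at the final sound of each stem: -en when the stem ends in a sibilant (*ledewboz*, *is*); -ev when the stem ends in a non-sibilant consonant (*nowaf*, *dezor*, *volkid*); -am when the stem ends in a vowel (*eno*, *ite*).
The final sound of *oz* is /z/, which is a sibilant, so the suffix is -en, giving *ozen*.
Since the final sound of *e* is /e/ (a vowel), it takes -am, giving *eam*.

ozen, eam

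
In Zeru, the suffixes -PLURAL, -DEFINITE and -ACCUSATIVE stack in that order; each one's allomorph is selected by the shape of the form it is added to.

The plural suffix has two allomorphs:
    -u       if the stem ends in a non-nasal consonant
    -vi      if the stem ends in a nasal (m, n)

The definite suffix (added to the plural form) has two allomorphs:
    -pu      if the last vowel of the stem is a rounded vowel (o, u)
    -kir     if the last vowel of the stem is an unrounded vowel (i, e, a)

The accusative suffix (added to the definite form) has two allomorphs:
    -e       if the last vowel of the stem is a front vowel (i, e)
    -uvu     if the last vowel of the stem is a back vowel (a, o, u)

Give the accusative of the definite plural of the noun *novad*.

novadupuuvu

*novad* — final consonant /d/ (non-nasal) → -u → *novadu*.
The plural form *novadu* — last vowel /u/ (a rounded vowel) → -pu → *novadupu*.
The definite form *novadupu*: last vowel = /u/, a back vowel → -uvu → *novadupuuvu*.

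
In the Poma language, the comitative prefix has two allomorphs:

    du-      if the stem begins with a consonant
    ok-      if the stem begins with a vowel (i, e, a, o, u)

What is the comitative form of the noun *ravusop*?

duravusop

Since the first sound of *ravusop* is /r/ (a consonant), it takes du-, giving *duravusop*.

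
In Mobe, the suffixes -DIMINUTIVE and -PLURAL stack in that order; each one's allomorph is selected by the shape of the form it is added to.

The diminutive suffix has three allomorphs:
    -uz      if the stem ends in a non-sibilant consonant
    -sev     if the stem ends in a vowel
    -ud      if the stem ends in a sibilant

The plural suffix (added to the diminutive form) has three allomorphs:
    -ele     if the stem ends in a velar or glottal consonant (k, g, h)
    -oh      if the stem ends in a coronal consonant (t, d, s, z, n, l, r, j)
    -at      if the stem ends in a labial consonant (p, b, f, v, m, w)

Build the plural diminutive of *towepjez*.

towepjezudoh

*towepjez*: final sound = /z/, a sibilant → -ud → *towepjezud*.
The final consonant of the diminutive form *towepjezud* is /d/, which is coronal, so the plural suffix is -oh, giving *towepjezudoh*.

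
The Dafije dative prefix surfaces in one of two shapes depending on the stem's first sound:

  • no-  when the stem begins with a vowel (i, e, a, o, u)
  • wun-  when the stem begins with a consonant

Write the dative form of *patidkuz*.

Since the first sound of *patidkuz* is /p/ (a consonant), it takes wun-, giving *wunpatidkuz*.

wunpatidkuz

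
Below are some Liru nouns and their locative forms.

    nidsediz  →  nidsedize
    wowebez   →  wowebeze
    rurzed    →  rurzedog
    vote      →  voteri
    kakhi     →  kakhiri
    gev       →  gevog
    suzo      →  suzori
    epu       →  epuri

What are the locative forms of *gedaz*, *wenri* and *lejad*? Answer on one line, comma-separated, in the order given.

The alternation tracks the final sound of the stem — -e when the stem ends in a sibilant (*nidsediz*, *wowebez*); -og when the stem ends in a non-sibilant consonant (*rurzed*, *gev*); -ri when the stem ends in a vowel (*vote*, *kakhi*, *suzo*, *epu*).
The final sound of *gedaz* is /z/, which is a sibilant, so the suffix is -e, giving *gedaze*.
*wenri*: final sound = /i/, a vowel → -ri → *wenriri*.
*lejad*: final sound = /d/, a non-sibilant consonant → -og → *lejadog*.

gedaze, wenriri, lejadog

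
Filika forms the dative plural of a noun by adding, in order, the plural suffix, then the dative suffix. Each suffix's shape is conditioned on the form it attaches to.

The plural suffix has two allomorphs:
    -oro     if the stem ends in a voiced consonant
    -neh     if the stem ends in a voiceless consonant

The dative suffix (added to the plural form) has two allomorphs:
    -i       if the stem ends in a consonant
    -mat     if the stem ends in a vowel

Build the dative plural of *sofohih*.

sofohihnehi

*sofohih* — final consonant /h/ (voiceless) → -neh → *sofohihneh*.
The plural form *sofohihneh*: final sound = /h/, a consonant → -i → *sofohihnehi*.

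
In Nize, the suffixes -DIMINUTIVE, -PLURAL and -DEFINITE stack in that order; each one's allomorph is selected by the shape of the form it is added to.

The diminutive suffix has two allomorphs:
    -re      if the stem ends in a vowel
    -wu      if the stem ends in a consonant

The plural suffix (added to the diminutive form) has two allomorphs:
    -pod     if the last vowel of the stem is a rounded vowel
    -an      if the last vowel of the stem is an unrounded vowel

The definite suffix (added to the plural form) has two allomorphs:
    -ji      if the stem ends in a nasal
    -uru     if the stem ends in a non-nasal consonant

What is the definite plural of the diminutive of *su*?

sureanji

Since the final sound of *su* is /u/ (a vowel), it takes -re, giving *sure*.
The last vowel of the diminutive form *sure* is /e/, which is an unrounded vowel, so the plural suffix is -an, giving *surean*.
Since the final consonant of the plural form *surean* is /n/ (a nasal), it takes -ji, giving *sureanji*.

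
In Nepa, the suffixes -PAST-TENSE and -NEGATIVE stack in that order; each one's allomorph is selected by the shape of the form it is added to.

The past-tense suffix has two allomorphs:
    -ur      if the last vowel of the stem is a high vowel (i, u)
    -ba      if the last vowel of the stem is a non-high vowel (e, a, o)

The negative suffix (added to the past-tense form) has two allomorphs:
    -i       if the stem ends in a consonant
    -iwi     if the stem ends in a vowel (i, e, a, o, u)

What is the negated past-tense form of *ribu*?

ribuuri

The last vowel of *ribu* is /u/, which is a high vowel, so the past-tense suffix is -ur, giving *ribuur*.
Since the final sound of the past-tense form *ribuur* is /r/ (a consonant), it takes -i, giving *ribuuri*.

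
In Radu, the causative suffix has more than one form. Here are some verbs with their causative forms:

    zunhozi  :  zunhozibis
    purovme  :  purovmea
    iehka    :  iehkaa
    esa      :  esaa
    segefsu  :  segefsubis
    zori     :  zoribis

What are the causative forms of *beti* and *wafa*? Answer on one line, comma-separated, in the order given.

betibis, wafaa

Looking at the last vowel of each stem: -bis when the last vowel of the stem is a high vowel (*zunhozi*, *segefsu*, *zori*); -a when the last vowel of the stem is a non-high vowel (*purovme*, *iehka*, *esa*).
Since the last vowel of *beti* is /i/ (a high vowel), it takes -bis, giving *betibis*.
*wafa*: last vowel = /a/, a non-high vowel → -a → *wafaa*.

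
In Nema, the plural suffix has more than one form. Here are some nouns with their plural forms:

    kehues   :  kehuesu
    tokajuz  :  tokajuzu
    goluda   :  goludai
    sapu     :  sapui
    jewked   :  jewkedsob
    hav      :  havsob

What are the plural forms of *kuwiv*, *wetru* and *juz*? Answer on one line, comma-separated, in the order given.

kuwivsob, wetrui, juzu

Looking at the final sound of each stem: -u when the stem ends in a sibilant (*kehues*, *tokajuz*); -sob when the stem ends in a non-sibilant consonant (*jewked*, *hav*); -i when the stem ends in a vowel (*goluda*, *sapu*).
The final sound of *kuwiv* is /v/, which is a non-sibilant consonant, so the suffix is -sob, giving *kuwivsob*.
Since the final sound of *wetru* is /u/ (a vowel), it takes -i, giving *wetrui*.
The final sound of *juz* is /z/, which is a sibilant, so the suffix is -u, giving *juzu*.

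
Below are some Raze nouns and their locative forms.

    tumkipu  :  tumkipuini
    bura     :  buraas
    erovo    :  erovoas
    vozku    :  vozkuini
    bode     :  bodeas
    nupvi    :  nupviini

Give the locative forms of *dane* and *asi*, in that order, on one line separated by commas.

The suffix is conditioned by the last vowel: -ini when the last vowel of the stem is a high vowel (*tumkipu*, *vozku*, *nupvi*); -as when the last vowel of the stem is a non-high vowel (*bura*, *erovo*, *bode*).
*dane*: last vowel = /e/, a non-high vowel → -as → *daneas*.
The last vowel of *asi* is /i/, which is a high vowel, so the suffix is -ini, giving *asiini*.

daneas, asiini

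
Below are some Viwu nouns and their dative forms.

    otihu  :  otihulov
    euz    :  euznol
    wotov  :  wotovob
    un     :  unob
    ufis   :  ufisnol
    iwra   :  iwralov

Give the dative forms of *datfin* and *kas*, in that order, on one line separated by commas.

datfinob, kasnol

The pattern is sibilance of the final sound: -nol when the stem ends in a sibilant (*euz*, *ufis*); -ob when the stem ends in a non-sibilant consonant (*wotov*, *un*); -lov when the stem ends in a vowel (*otihu*, *iwra*).
*datfin* — final sound /n/ (a non-sibilant consonant) → -ob → *datfinob*.
*kas* — final sound /s/ (a sibilant) → -nol → *kasnol*.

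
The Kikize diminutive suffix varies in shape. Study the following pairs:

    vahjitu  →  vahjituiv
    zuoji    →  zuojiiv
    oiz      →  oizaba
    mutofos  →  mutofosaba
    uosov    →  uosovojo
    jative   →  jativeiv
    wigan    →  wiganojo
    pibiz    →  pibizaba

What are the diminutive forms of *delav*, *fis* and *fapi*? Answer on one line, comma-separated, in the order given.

delavojo, fisaba, fapiiv

The pattern is sibilance of the final sound: -aba when the stem ends in a sibilant (*oiz*, *mutofos*, *pibiz*); -ojo when the stem ends in a non-sibilant consonant (*uosov*, *wigan*); -iv when the stem ends in a vowel (*vahjitu*, *zuoji*, *jative*).
Since the final sound of *delav* is /v/ (a non-sibilant consonant), it takes -ojo, giving *delavojo*.
Since the final sound of *fis* is /s/ (a sibilant), it takes -aba, giving *fisaba*.
*fapi*: final sound = /i/, a vowel → -iv → *fapiiv*.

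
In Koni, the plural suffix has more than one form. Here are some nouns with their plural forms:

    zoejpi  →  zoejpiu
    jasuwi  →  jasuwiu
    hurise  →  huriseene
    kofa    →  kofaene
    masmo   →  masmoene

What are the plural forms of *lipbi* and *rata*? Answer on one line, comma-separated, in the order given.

The pattern is height harmony: -u when the last vowel of the stem is a high vowel (*zoejpi*, *jasuwi*); -ene when the last vowel of the stem is a non-high vowel (*hurise*, *kofa*, *masmo*).
The last vowel of *lipbi* is /i/, which is a high vowel, so the suffix is -u, giving *lipbiu*.
Since the last vowel of *rata* is /a/ (a non-high vowel), it takes -ene, giving *rataene*.

lipbiu, rataene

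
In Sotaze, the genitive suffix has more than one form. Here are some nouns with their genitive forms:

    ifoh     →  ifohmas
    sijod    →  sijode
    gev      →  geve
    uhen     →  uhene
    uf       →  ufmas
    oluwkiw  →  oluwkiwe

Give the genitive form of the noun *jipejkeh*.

jipejkehmas

Looking at the final consonant of each stem: -mas when the stem ends in a voiceless consonant (*ifoh*, *uf*); -e when the stem ends in a voiced consonant (*sijod*, *gev*, *uhen*, *oluwkiw*).
The final consonant of *jipejkeh* is /h/, which is voiceless, so the suffix is -mas, giving *jipejkehmas*.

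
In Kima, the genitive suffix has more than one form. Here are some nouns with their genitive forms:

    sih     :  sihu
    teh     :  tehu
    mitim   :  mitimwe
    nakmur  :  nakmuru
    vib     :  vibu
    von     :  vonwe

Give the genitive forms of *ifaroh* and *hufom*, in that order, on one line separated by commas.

ifarohu, hufomwe

The suffix is conditioned by the final consonant: -we when the stem ends in a nasal (*mitim*, *von*); -u when the stem ends in a non-nasal consonant (*sih*, *teh*, *nakmur*, *vib*).
Since the final consonant of *ifaroh* is /h/ (non-nasal), it takes -u, giving *ifarohu*.
Since the final consonant of *hufom* is /m/ (a nasal), it takes -we, giving *hufomwe*.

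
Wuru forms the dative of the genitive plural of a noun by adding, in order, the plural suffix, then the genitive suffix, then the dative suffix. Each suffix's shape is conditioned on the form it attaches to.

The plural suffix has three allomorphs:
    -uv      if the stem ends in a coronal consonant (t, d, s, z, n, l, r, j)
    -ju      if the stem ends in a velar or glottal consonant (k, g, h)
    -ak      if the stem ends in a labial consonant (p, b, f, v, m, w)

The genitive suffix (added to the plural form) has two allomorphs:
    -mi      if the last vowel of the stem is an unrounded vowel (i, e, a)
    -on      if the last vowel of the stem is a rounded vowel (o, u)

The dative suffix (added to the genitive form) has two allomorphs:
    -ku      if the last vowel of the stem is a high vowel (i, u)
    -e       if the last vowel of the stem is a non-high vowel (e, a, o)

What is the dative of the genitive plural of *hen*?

henuvone

*hen*: final consonant = /n/, coronal → -uv → *henuv*.
The last vowel of the plural form *henuv* is /u/, which is a rounded vowel, so the genitive suffix is -on, giving *henuvon*.
Since the last vowel of the genitive form *henuvon* is /o/ (a non-high vowel), it takes -e, giving *henuvone*.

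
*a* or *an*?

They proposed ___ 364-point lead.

The indefinite article is chosen by the initial *sound* of the following word, not its spelling.
The number *364* is spoken "three hundred …", beginning with /θriː/ — a consonant sound.
So the article is *a*: They proposed a 364-point lead.

a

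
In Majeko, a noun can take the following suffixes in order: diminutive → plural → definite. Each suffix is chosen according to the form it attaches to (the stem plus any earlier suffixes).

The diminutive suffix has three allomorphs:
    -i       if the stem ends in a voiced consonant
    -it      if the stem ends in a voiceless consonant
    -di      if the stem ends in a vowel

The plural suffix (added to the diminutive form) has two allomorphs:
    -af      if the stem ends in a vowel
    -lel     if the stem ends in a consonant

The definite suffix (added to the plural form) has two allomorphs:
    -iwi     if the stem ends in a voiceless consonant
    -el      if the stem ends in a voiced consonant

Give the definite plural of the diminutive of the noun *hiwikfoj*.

Since the final sound of *hiwikfoj* is /j/ (a voiced consonant), it takes -i, giving *hiwikfoji*.
Since the final sound of the diminutive form *hiwikfoji* is /i/ (a vowel), it takes -af, giving *hiwikfojiaf*.
The final consonant of the plural form *hiwikfojiaf* is /f/, which is voiceless, so the definite suffix is -iwi, giving *hiwikfojiafiwi*.

hiwikfojiafiwi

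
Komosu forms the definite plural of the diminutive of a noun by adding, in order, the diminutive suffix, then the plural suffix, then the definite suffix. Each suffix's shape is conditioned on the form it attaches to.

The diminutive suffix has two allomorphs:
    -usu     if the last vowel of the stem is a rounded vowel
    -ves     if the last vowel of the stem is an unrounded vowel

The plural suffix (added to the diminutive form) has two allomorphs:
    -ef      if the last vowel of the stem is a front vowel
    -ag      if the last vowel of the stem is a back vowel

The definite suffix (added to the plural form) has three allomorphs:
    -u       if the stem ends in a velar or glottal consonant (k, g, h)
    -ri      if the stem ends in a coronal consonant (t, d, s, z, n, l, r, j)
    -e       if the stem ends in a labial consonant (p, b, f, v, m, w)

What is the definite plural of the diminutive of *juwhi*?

juwhivesefe

*juwhi* — last vowel /i/ (an unrounded vowel) → -ves → *juwhives*.
The diminutive form *juwhives* — last vowel /e/ (a front vowel) → -ef → *juwhivesef*.
The plural form *juwhivesef* — final consonant /f/ (labial) → -e → *juwhivesefe*.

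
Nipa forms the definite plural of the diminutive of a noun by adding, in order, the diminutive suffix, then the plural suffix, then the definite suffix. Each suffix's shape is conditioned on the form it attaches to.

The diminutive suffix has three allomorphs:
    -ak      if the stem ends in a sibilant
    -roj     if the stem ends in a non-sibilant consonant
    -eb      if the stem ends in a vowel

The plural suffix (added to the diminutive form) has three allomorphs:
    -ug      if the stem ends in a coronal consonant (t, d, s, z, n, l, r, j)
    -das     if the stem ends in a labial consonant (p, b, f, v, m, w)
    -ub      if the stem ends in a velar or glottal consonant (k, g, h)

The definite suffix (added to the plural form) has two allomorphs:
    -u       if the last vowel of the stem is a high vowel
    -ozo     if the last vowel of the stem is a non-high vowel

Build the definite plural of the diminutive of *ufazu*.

*ufazu* — final sound /u/ (a vowel) → -eb → *ufazueb*.
The diminutive form *ufazueb* — final consonant /b/ (labial) → -das → *ufazuebdas*.
The plural form *ufazuebdas*: last vowel = /a/, a non-high vowel → -ozo → *ufazuebdasozo*.

ufazuebdasozo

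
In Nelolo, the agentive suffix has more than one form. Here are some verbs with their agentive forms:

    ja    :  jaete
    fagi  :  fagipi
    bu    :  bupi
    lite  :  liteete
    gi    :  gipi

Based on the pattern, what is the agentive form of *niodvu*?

The alternation tracks the last vowel of the stem — -pi when the last vowel of the stem is a high vowel (*fagi*, *bu*, *gi*); -ete when the last vowel of the stem is a non-high vowel (*ja*, *lite*).
Since the last vowel of *niodvu* is /u/ (a high vowel), it takes -pi, giving *niodvupi*.

niodvupi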